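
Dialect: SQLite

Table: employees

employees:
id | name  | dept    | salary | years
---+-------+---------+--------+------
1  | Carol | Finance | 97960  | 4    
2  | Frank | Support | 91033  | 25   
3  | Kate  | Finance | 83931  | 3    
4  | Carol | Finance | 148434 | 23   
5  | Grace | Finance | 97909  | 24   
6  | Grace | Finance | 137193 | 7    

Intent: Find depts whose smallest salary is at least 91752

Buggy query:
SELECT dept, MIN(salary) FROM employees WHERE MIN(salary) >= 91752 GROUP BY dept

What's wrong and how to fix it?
Bug: MIN() in WHERE is a misuse of aggregate

Fix: Replace WHERE with HAVING after the GROUP BY

Corrected query:
SELECT dept, MIN(salary) FROM employees GROUP BY dept HAVING MIN(salary) >= 91752

Result:
(no rows)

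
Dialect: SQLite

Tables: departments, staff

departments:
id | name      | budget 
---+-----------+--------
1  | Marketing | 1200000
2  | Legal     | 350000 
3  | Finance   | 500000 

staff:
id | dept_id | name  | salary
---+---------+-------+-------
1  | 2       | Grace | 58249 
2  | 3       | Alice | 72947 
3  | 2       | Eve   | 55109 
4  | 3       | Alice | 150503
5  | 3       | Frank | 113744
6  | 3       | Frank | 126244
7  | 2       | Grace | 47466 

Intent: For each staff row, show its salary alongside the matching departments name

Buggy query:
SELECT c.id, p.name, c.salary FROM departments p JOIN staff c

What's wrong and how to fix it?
Bug: Missing join condition: each staff row is matched to all departments rows instead of just its own

Fix: Add ON c.dept_id = p.id to the JOIN

Corrected query:
SELECT c.id, p.name, c.salary FROM departments p JOIN staff c ON c.dept_id = p.id

Result:
id | name    | salary
---+---------+-------
1  | Legal   | 58249 
2  | Finance | 72947 
3  | Legal   | 55109 
4  | Finance | 150503
5  | Finance | 113744
6  | Finance | 126244
7  | Legal   | 47466 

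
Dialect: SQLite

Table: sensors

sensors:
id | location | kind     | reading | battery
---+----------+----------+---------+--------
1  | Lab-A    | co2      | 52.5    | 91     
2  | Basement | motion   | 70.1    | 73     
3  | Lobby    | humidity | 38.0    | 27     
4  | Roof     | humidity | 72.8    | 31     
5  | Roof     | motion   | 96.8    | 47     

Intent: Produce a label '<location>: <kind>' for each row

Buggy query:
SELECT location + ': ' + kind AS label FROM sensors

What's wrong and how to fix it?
Bug: SQLite uses || for string concatenation; + coerces text to numbers (yielding 0)

Fix: Replace + with || to concatenate text

Corrected query:
SELECT location || ': ' || kind AS label FROM sensors

Result:
label           
----------------
Lab-A: co2      
Basement: motion
Lobby: humidity 
Roof: humidity  
Roof: motion    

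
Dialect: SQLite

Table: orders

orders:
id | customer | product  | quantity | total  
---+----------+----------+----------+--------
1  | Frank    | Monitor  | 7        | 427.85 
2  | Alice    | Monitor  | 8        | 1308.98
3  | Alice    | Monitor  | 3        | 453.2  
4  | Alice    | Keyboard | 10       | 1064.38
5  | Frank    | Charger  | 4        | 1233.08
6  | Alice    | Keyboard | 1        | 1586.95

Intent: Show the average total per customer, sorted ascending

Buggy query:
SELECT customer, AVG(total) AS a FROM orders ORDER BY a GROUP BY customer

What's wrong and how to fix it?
Bug: ORDER BY appears before GROUP BY; SQL clause order requires GROUP BY first

Fix: Move ORDER BY to the end, after GROUP BY

Corrected query:
SELECT customer, AVG(total) AS a FROM orders GROUP BY customer ORDER BY a

Result:
customer | a        
---------+----------
Frank    | 830.465  
Alice    | 1103.3775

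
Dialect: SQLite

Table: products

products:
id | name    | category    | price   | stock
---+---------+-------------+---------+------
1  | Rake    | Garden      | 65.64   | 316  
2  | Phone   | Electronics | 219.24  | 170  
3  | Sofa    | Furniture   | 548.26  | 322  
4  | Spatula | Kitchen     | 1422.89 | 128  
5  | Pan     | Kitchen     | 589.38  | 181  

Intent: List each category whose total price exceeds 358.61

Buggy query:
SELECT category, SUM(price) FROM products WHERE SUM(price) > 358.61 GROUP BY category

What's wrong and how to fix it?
Bug: WHERE runs before GROUP BY, so aggregates aren't available there

Fix: Use HAVING (which filters groups after aggregation) instead of WHERE

Corrected query:
SELECT category, SUM(price) FROM products GROUP BY category HAVING SUM(price) > 358.61

Result:
category  | SUM(price)
----------+-----------
Furniture | 548.26    
Kitchen   | 2012.27   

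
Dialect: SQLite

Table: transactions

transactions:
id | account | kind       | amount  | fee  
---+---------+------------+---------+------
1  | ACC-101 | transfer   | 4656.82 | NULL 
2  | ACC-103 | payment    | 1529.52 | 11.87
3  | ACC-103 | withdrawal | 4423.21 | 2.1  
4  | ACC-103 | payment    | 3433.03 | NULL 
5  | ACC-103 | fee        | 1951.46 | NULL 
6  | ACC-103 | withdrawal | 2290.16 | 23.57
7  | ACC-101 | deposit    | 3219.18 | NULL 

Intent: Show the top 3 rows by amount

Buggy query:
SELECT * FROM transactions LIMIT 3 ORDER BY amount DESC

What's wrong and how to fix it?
Bug: ORDER BY cannot follow LIMIT; LIMIT is the final clause

Fix: Sort with ORDER BY, then apply LIMIT

Corrected query:
SELECT * FROM transactions ORDER BY amount DESC LIMIT 3

Result:
id | account | kind       | amount  | fee 
---+---------+------------+---------+-----
1  | ACC-101 | transfer   | 4656.82 | NULL
3  | ACC-103 | withdrawal | 4423.21 | 2.1 
4  | ACC-103 | payment    | 3433.03 | NULL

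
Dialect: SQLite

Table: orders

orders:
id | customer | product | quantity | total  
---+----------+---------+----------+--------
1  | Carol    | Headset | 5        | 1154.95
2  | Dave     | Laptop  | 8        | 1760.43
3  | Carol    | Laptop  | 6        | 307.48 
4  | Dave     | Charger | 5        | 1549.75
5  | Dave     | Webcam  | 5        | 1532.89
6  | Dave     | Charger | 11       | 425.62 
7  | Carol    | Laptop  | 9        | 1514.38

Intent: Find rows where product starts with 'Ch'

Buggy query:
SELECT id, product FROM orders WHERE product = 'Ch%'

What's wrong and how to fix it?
Bug: Wildcards only work with LIKE; '=' treats '%' as a literal character

Fix: Use LIKE for wildcard pattern matching

Corrected query:
SELECT id, product FROM orders WHERE product LIKE 'Ch%'

Result:
id | product
---+--------
4  | Charger
6  | Charger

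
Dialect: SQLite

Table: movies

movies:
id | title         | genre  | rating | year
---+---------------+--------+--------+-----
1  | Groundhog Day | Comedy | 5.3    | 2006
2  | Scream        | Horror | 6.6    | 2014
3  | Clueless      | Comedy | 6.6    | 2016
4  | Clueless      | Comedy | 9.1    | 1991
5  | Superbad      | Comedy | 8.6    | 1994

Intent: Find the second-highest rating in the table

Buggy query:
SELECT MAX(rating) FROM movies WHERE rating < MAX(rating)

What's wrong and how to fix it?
Bug: MAX(rating) on the right of the comparison is an aggregate-in-WHERE error

Fix: Compute the overall MAX in a subquery, then take MAX of rows below it

Corrected query:
SELECT MAX(rating) FROM movies WHERE rating < (SELECT MAX(rating) FROM movies)

Result:
MAX(rating)
-----------
8.6        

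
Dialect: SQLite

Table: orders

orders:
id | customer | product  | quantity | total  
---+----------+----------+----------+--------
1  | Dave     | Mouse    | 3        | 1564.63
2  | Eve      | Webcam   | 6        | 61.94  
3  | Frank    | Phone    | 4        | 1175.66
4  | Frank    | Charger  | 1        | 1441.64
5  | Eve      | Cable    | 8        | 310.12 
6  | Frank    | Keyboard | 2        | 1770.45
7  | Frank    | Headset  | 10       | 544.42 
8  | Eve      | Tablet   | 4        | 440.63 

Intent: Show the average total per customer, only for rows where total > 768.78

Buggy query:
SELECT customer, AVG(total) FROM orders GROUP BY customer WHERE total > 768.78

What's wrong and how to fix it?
Bug: WHERE cannot follow GROUP BY

Fix: Move the WHERE clause before GROUP BY

Corrected query:
SELECT customer, AVG(total) FROM orders WHERE total > 768.78 GROUP BY customer

Result:
customer | AVG(total) 
---------+------------
Dave     | 1564.63    
Frank    | 1462.583333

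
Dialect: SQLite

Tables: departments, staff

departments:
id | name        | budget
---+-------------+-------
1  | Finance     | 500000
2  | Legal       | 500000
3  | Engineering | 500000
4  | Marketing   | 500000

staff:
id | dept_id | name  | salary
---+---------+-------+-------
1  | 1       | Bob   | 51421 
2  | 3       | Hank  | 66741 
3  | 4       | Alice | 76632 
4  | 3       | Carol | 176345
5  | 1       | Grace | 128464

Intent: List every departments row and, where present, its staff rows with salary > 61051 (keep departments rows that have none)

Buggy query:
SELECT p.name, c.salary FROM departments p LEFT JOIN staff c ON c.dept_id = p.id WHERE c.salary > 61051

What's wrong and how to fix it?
Bug: Filtering c.salary in WHERE discards the NULL rows produced by LEFT JOIN, turning it into an inner join

Fix: Put 'c.salary > 61051' in the JOIN's ON clause instead of WHERE

Corrected query:
SELECT p.name, c.salary FROM departments p LEFT JOIN staff c ON c.dept_id = p.id AND c.salary > 61051

Result:
name        | salary
------------+-------
Finance     | 128464
Legal       | NULL  
Engineering | 66741 
Engineering | 176345
Marketing   | 76632 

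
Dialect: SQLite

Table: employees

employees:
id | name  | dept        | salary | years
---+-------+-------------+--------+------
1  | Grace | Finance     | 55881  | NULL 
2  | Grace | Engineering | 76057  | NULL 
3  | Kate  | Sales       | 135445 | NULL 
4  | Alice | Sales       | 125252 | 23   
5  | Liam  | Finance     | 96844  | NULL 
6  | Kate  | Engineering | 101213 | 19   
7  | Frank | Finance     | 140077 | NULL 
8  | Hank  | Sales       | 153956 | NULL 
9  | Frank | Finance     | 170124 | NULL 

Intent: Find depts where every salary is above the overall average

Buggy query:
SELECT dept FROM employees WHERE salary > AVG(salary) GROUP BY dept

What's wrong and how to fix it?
Bug: AVG() is an aggregate; it can't sit directly in WHERE

Fix: Use a subquery for AVG and a HAVING MIN(...) filter so the condition holds for every row in the group

Corrected query:
SELECT dept FROM employees GROUP BY dept HAVING MIN(salary) > (SELECT AVG(salary) FROM employees)

Result:
dept 
-----
Sales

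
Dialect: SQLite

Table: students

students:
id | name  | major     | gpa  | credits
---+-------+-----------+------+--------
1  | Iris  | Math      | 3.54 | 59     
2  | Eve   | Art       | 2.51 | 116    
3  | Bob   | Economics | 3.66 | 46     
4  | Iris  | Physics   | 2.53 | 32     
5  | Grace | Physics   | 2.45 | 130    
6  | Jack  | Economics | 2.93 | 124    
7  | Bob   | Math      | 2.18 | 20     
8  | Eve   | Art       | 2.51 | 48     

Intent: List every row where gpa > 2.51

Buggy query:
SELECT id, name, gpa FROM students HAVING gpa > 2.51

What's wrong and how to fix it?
Bug: This is a non-aggregate query (no GROUP BY, no aggregates), so in SQLite the HAVING clause is invalid here; a row-level condition belongs in WHERE

Fix: Use WHERE for row-level filtering

Corrected query:
SELECT id, name, gpa FROM students WHERE gpa > 2.51

Result:
id | name | gpa 
---+------+-----
1  | Iris | 3.54
3  | Bob  | 3.66
4  | Iris | 2.53
6  | Jack | 2.93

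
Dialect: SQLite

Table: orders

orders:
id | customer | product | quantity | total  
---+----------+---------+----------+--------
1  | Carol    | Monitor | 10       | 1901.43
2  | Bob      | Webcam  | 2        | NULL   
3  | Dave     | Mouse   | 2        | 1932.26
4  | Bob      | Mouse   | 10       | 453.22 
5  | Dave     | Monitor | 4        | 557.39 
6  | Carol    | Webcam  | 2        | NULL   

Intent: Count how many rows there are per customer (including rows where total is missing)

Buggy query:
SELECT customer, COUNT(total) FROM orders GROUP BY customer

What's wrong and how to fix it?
Bug: COUNT(total) skips NULLs, so groups with missing total are undercounted

Fix: Use COUNT(*) to count all rows regardless of NULL

Corrected query:
SELECT customer, COUNT(*) FROM orders GROUP BY customer

Result:
customer | COUNT(*)
---------+---------
Bob      | 2       
Carol    | 2       
Dave     | 2       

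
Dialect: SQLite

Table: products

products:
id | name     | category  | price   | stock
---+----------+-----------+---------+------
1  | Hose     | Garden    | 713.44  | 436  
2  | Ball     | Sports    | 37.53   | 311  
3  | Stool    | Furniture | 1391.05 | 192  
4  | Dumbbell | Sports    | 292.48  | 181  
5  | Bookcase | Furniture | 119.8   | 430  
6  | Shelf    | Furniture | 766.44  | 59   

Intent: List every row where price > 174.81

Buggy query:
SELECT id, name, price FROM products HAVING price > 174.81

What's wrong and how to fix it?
Bug: HAVING filters the output of aggregation, but this query has no GROUP BY and no aggregate functions, so SQLite rejects it (HAVING clause on a non-aggregate query); the condition here is per row

Fix: Use WHERE for row-level filtering

Corrected query:
SELECT id, name, price FROM products WHERE price > 174.81

Result:
id | name     | price  
---+----------+--------
1  | Hose     | 713.44 
3  | Stool    | 1391.05
4  | Dumbbell | 292.48 
6  | Shelf    | 766.44 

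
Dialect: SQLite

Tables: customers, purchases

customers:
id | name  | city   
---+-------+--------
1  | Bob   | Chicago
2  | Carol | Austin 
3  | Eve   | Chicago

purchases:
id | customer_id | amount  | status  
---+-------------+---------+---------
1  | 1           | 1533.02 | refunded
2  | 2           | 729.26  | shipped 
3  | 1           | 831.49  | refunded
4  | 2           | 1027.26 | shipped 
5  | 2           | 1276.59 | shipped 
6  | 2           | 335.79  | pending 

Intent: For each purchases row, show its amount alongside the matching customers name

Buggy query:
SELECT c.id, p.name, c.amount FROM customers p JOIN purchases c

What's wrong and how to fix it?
Bug: JOIN with no ON clause produces a cartesian product; every purchases row pairs with every customers row

Fix: Add ON c.customer_id = p.id to the JOIN

Corrected query:
SELECT c.id, p.name, c.amount FROM customers p JOIN purchases c ON c.customer_id = p.id

Result:
id | name  | amount 
---+-------+--------
1  | Bob   | 1533.02
2  | Carol | 729.26 
3  | Bob   | 831.49 
4  | Carol | 1027.26
5  | Carol | 1276.59
6  | Carol | 335.79 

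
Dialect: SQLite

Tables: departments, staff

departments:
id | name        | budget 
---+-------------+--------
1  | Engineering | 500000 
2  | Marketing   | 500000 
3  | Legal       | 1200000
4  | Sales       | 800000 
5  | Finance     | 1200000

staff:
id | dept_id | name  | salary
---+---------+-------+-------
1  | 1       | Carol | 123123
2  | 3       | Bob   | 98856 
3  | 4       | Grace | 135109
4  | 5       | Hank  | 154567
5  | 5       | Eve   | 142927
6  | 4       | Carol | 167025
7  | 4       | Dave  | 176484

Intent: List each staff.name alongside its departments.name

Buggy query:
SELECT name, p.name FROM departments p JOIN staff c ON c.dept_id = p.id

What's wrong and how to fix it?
Bug: Both tables have a 'name' column; the unqualified reference is ambiguous

Fix: Prefix ambiguous columns with the table alias

Corrected query:
SELECT c.name, p.name FROM departments p JOIN staff c ON c.dept_id = p.id

Result:
name  | name       
------+------------
Carol | Engineering
Bob   | Legal      
Grace | Sales      
Hank  | Finance    
Eve   | Finance    
Carol | Sales      
Dave  | Sales      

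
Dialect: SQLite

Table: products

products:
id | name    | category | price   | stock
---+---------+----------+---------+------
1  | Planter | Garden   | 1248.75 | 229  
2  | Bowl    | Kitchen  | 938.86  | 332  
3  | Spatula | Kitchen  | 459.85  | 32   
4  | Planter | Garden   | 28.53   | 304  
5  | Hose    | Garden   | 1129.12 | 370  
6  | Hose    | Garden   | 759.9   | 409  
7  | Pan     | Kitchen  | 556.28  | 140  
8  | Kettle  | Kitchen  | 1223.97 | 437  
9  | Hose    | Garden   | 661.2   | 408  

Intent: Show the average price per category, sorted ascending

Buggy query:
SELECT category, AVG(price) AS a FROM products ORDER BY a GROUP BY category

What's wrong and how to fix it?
Bug: ORDER BY appears before GROUP BY; SQL clause order requires GROUP BY first

Fix: Move ORDER BY to the end, after GROUP BY

Corrected query:
SELECT category, AVG(price) AS a FROM products GROUP BY category ORDER BY a

Result:
category | a     
---------+-------
Garden   | 765.5 
Kitchen  | 794.74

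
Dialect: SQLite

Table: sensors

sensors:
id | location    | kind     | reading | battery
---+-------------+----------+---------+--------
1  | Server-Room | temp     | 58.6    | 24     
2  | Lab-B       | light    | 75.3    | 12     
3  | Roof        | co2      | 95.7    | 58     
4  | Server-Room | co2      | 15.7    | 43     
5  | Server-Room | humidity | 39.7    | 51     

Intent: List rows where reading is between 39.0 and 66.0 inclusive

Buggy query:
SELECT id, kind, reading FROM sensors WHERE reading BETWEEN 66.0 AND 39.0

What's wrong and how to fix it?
Bug: The bounds are reversed; BETWEEN a AND b requires a <= b to match anything

Fix: Swap the bounds so the smaller value comes first

Corrected query:
SELECT id, kind, reading FROM sensors WHERE reading BETWEEN 39.0 AND 66.0

Result:
id | kind     | reading
---+----------+--------
1  | temp     | 58.6   
5  | humidity | 39.7   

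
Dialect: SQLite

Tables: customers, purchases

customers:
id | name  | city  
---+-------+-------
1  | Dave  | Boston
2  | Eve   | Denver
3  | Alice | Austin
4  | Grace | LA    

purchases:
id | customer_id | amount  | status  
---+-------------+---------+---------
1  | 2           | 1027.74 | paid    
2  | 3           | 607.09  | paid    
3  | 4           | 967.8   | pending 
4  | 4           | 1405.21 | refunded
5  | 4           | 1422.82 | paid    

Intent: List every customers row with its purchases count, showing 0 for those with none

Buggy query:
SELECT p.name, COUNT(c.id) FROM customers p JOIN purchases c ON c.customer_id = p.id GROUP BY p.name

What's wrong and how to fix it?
Bug: INNER JOIN drops customers rows that have no matching purchases rows

Fix: Use LEFT JOIN so parents without children still appear (COUNT(c.id) gives 0)

Corrected query:
SELECT p.name, COUNT(c.id) FROM customers p LEFT JOIN purchases c ON c.customer_id = p.id GROUP BY p.name

Result:
name  | COUNT(c.id)
------+------------
Alice | 1          
Dave  | 0          
Eve   | 1          
Grace | 3          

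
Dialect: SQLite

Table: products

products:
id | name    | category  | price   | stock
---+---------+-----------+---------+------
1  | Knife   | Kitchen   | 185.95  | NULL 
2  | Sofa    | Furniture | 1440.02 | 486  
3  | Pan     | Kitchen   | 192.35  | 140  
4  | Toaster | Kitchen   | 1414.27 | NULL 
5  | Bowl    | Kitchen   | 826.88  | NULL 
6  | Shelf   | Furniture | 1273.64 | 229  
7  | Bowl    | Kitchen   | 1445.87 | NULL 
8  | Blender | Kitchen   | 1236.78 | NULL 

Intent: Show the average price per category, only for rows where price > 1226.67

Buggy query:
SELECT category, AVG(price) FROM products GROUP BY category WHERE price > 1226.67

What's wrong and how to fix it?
Bug: WHERE cannot follow GROUP BY

Fix: Place WHERE between FROM and GROUP BY

Corrected query:
SELECT category, AVG(price) FROM products WHERE price > 1226.67 GROUP BY category

Result:
category  | AVG(price)
----------+-----------
Furniture | 1356.83   
Kitchen   | 1365.64   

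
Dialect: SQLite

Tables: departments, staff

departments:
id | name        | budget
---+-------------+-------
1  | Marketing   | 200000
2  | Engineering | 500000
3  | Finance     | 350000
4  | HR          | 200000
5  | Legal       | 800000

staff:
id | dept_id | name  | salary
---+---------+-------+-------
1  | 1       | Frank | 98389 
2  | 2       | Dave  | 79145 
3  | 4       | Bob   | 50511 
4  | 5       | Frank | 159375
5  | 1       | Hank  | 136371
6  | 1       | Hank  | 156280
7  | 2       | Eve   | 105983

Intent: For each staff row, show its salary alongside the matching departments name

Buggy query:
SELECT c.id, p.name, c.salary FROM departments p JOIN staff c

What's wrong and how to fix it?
Bug: JOIN with no ON clause produces a cartesian product; every staff row pairs with every departments row

Fix: Specify the join condition linking the foreign key to the parent id

Corrected query:
SELECT c.id, p.name, c.salary FROM departments p JOIN staff c ON c.dept_id = p.id

Result:
id | name        | salary
---+-------------+-------
1  | Marketing   | 98389 
2  | Engineering | 79145 
3  | HR          | 50511 
4  | Legal       | 159375
5  | Marketing   | 136371
6  | Marketing   | 156280
7  | Engineering | 105983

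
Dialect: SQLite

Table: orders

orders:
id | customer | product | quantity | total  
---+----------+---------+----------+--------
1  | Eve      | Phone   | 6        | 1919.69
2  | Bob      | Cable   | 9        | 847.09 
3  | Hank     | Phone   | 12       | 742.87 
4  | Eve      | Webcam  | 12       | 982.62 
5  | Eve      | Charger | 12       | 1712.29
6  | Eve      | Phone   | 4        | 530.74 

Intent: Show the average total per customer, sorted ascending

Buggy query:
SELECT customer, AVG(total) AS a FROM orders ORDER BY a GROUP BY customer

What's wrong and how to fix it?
Bug: ORDER BY appears before GROUP BY; SQL clause order requires GROUP BY first

Fix: Move ORDER BY to the end, after GROUP BY

Corrected query:
SELECT customer, AVG(total) AS a FROM orders GROUP BY customer ORDER BY a

Result:
customer | a       
---------+---------
Hank     | 742.87  
Bob      | 847.09  
Eve      | 1286.335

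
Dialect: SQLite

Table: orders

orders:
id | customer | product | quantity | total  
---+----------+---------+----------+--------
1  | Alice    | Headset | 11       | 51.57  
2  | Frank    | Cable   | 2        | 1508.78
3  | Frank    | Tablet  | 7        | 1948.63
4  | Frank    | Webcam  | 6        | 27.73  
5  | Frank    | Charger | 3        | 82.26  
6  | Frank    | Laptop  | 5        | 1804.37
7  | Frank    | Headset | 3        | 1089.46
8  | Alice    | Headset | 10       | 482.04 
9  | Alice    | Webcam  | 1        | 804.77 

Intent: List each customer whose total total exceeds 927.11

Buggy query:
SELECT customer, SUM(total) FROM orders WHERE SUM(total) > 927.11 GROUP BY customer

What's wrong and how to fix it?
Bug: Aggregate functions cannot appear in a WHERE clause

Fix: Move the aggregate condition to a HAVING clause

Corrected query:
SELECT customer, SUM(total) FROM orders GROUP BY customer HAVING SUM(total) > 927.11

Result:
customer | SUM(total)
---------+-----------
Alice    | 1338.38   
Frank    | 6461.23   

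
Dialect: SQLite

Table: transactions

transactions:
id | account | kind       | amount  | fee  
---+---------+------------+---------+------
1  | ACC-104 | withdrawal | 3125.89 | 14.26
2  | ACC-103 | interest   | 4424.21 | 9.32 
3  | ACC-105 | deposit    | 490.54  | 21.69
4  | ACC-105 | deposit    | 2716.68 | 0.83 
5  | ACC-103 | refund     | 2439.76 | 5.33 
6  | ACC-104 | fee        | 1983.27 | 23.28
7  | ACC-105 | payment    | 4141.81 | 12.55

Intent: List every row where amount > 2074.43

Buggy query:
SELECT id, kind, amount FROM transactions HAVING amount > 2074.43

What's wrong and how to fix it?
Bug: HAVING filters the output of aggregation, but this query has no GROUP BY and no aggregate functions, so SQLite rejects it (HAVING clause on a non-aggregate query); the condition here is per row

Fix: Replace HAVING with WHERE since the condition applies to individual rows

Corrected query:
SELECT id, kind, amount FROM transactions WHERE amount > 2074.43

Result:
id | kind       | amount 
---+------------+--------
1  | withdrawal | 3125.89
2  | interest   | 4424.21
4  | deposit    | 2716.68
5  | refund     | 2439.76
7  | payment    | 4141.81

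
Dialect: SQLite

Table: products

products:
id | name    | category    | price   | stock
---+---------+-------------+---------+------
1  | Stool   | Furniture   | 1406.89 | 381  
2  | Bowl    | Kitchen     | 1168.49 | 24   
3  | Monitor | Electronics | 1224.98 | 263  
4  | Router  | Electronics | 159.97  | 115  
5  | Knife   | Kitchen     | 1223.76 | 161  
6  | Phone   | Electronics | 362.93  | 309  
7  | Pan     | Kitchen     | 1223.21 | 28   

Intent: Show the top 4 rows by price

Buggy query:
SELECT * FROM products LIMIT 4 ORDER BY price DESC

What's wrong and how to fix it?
Bug: LIMIT must come after ORDER BY

Fix: Swap the clauses: ORDER BY first, then LIMIT

Corrected query:
SELECT * FROM products ORDER BY price DESC LIMIT 4

Result:
id | name    | category    | price   | stock
---+---------+-------------+---------+------
1  | Stool   | Furniture   | 1406.89 | 381  
3  | Monitor | Electronics | 1224.98 | 263  
5  | Knife   | Kitchen     | 1223.76 | 161  
7  | Pan     | Kitchen     | 1223.21 | 28   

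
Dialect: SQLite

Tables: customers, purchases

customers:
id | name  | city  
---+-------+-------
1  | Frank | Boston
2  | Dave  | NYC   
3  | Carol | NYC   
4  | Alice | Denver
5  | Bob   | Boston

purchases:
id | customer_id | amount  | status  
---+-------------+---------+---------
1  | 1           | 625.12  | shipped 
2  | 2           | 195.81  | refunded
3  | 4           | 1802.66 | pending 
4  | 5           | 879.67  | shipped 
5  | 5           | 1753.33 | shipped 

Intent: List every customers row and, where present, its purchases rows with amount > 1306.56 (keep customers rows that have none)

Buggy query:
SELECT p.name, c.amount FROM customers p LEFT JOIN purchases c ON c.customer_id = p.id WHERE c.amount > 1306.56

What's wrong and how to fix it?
Bug: A WHERE condition on the right-hand table after LEFT JOIN drops unmatched parents

Fix: Put 'c.amount > 1306.56' in the JOIN's ON clause instead of WHERE

Corrected query:
SELECT p.name, c.amount FROM customers p LEFT JOIN purchases c ON c.customer_id = p.id AND c.amount > 1306.56

Result:
name  | amount 
------+--------
Frank | NULL   
Dave  | NULL   
Carol | NULL   
Alice | 1802.66
Bob   | 1753.33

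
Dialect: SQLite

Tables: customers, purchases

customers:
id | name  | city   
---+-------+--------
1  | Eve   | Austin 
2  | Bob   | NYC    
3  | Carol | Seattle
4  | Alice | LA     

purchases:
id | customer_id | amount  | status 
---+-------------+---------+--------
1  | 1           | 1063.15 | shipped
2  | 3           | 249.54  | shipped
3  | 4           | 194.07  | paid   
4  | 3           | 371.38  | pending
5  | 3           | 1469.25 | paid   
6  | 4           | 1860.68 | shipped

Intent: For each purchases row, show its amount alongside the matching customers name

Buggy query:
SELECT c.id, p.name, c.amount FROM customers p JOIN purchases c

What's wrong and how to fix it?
Bug: Missing join condition: each purchases row is matched to all customers rows instead of just its own

Fix: Specify the join condition linking the foreign key to the parent id

Corrected query:
SELECT c.id, p.name, c.amount FROM customers p JOIN purchases c ON c.customer_id = p.id

Result:
id | name  | amount 
---+-------+--------
1  | Eve   | 1063.15
2  | Carol | 249.54 
3  | Alice | 194.07 
4  | Carol | 371.38 
5  | Carol | 1469.25
6  | Alice | 1860.68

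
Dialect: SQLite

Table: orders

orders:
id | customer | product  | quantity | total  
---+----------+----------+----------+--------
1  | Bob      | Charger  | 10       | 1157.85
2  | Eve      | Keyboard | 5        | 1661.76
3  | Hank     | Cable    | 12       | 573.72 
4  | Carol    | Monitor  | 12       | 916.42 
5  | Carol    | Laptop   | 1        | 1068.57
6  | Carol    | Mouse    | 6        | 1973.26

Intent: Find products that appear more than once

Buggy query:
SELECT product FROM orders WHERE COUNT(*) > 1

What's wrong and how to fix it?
Bug: WHERE can't reference COUNT(*); aggregates are computed after WHERE

Fix: Group first, then use HAVING for the count condition

Corrected query:
SELECT product FROM orders GROUP BY product HAVING COUNT(*) > 1

Result:
(no rows)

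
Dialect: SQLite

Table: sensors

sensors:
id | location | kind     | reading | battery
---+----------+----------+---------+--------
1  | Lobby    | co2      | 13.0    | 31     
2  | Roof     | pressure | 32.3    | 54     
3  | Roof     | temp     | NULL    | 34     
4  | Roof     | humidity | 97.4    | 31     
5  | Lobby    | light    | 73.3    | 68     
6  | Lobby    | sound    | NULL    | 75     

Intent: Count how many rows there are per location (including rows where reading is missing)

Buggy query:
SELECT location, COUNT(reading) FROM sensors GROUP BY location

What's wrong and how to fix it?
Bug: COUNT(reading) skips NULLs, so groups with missing reading are undercounted

Fix: Replace COUNT(reading) with COUNT(*)

Corrected query:
SELECT location, COUNT(*) FROM sensors GROUP BY location

Result:
location | COUNT(*)
---------+---------
Lobby    | 3       
Roof     | 3       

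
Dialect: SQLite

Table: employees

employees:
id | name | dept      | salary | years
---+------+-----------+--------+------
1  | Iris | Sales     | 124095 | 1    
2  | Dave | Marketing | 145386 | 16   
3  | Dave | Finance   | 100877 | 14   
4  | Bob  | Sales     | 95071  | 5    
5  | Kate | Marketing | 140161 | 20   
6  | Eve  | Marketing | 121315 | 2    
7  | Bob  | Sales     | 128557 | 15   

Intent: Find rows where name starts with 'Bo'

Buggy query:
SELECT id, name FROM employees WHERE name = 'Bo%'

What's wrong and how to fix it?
Bug: Wildcards only work with LIKE; '=' treats '%' as a literal character

Fix: Replace '=' with LIKE so 'Bo%' is treated as a pattern

Corrected query:
SELECT id, name FROM employees WHERE name LIKE 'Bo%'

Result:
id | name
---+-----
4  | Bob 
7  | Bob 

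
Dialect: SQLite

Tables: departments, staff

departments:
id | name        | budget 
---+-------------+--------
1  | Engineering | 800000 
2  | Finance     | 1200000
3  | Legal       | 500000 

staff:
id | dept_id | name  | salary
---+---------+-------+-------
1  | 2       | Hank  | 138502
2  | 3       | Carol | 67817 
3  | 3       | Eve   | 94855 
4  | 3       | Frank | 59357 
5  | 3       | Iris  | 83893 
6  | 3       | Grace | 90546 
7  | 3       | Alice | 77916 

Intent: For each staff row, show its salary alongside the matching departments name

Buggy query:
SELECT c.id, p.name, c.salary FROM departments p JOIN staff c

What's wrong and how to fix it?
Bug: JOIN with no ON clause produces a cartesian product; every staff row pairs with every departments row

Fix: Add ON c.dept_id = p.id to the JOIN

Corrected query:
SELECT c.id, p.name, c.salary FROM departments p JOIN staff c ON c.dept_id = p.id

Result:
id | name    | salary
---+---------+-------
1  | Finance | 138502
2  | Legal   | 67817 
3  | Legal   | 94855 
4  | Legal   | 59357 
5  | Legal   | 83893 
6  | Legal   | 90546 
7  | Legal   | 77916 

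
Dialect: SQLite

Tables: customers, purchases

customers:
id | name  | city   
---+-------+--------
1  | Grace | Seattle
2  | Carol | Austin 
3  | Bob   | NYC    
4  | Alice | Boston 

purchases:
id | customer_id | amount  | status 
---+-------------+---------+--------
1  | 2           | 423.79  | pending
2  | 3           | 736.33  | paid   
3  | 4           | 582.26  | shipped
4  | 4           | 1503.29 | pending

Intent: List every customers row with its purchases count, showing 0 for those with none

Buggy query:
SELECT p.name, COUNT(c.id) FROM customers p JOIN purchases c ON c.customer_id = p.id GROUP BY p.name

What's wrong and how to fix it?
Bug: INNER JOIN drops customers rows that have no matching purchases rows

Fix: Switch to LEFT JOIN to retain unmatched parent rows

Corrected query:
SELECT p.name, COUNT(c.id) FROM customers p LEFT JOIN purchases c ON c.customer_id = p.id GROUP BY p.name

Result:
name  | COUNT(c.id)
------+------------
Alice | 2          
Bob   | 1          
Carol | 1          
Grace | 0          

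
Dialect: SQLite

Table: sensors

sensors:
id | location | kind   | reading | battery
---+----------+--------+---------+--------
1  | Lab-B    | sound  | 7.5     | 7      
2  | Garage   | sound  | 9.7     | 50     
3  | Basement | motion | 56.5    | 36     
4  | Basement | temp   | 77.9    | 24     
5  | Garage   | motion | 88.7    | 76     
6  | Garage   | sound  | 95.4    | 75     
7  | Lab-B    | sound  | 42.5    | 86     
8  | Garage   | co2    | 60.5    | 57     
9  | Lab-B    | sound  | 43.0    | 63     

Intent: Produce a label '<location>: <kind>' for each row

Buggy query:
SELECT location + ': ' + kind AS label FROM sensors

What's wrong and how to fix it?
Bug: '+' is numeric addition; on text columns SQLite converts them to 0 instead of concatenating

Fix: Use the || operator for string concatenation

Corrected query:
SELECT location || ': ' || kind AS label FROM sensors

Result:
label           
----------------
Lab-B: sound    
Garage: sound   
Basement: motion
Basement: temp  
Garage: motion  
Garage: sound   
Lab-B: sound    
Garage: co2     
Lab-B: sound    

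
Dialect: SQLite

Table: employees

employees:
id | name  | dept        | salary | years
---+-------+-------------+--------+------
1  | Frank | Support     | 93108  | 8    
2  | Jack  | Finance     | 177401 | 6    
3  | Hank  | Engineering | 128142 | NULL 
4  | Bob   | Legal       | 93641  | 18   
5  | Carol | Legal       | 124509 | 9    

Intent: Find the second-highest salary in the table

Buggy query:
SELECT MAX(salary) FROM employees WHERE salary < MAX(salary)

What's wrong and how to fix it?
Bug: MAX(salary) on the right of the comparison is an aggregate-in-WHERE error

Fix: Compute the overall MAX in a subquery, then take MAX of rows below it

Corrected query:
SELECT MAX(salary) FROM employees WHERE salary < (SELECT MAX(salary) FROM employees)

Result:
MAX(salary)
-----------
128142     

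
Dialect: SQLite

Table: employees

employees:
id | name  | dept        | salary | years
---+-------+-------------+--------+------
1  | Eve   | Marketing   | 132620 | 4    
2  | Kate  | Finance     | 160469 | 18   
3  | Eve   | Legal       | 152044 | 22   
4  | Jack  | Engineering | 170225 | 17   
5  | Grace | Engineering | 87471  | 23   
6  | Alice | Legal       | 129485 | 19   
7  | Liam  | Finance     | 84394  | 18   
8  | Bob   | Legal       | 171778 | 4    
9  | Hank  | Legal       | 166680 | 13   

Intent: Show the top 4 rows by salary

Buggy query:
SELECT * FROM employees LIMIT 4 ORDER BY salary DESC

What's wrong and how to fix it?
Bug: LIMIT must come after ORDER BY

Fix: Swap the clauses: ORDER BY first, then LIMIT

Corrected query:
SELECT * FROM employees ORDER BY salary DESC LIMIT 4

Result:
id | name | dept        | salary | years
---+------+-------------+--------+------
8  | Bob  | Legal       | 171778 | 4    
4  | Jack | Engineering | 170225 | 17   
9  | Hank | Legal       | 166680 | 13   
2  | Kate | Finance     | 160469 | 18   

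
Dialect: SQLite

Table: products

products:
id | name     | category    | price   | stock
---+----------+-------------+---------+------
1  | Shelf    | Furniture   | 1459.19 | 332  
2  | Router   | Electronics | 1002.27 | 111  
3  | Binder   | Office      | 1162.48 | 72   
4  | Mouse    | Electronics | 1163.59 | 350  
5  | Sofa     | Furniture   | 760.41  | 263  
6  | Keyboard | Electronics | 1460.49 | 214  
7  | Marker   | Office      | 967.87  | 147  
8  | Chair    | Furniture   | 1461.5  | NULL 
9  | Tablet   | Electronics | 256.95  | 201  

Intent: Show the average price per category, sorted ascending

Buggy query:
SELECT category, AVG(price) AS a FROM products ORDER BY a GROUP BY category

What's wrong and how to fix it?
Bug: ORDER BY appears before GROUP BY; SQL clause order requires GROUP BY first

Fix: Reorder: SELECT … FROM … GROUP BY … ORDER BY …

Corrected query:
SELECT category, AVG(price) AS a FROM products GROUP BY category ORDER BY a

Result:
category    | a          
------------+------------
Electronics | 970.825    
Office      | 1065.175   
Furniture   | 1227.033333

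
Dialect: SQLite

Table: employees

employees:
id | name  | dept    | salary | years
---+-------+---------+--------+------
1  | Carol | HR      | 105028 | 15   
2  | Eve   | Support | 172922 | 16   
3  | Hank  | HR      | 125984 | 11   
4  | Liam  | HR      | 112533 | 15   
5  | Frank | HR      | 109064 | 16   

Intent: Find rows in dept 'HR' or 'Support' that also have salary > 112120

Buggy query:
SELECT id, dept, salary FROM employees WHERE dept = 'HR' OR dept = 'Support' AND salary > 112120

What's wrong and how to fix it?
Bug: AND binds tighter than OR, so this parses as dept = 'HR' OR (dept = 'Support' AND salary > 112120)

Fix: Group the OR with parentheses (or use IN), then AND the threshold

Corrected query:
SELECT id, dept, salary FROM employees WHERE (dept = 'HR' OR dept = 'Support') AND salary > 112120

Result:
id | dept    | salary
---+---------+-------
2  | Support | 172922
3  | HR      | 125984
4  | HR      | 112533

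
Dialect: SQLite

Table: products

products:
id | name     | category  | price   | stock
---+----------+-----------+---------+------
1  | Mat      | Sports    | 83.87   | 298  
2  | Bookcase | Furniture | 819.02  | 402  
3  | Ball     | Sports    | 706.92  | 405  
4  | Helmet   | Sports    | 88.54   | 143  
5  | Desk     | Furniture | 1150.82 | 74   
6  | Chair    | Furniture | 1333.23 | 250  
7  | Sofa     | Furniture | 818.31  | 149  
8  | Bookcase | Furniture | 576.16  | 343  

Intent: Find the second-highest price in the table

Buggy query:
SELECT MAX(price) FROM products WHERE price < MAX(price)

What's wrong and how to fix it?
Bug: MAX(price) on the right of the comparison is an aggregate-in-WHERE error

Fix: Compute the overall MAX in a subquery, then take MAX of rows below it

Corrected query:
SELECT MAX(price) FROM products WHERE price < (SELECT MAX(price) FROM products)

Result:
MAX(price)
----------
1150.82   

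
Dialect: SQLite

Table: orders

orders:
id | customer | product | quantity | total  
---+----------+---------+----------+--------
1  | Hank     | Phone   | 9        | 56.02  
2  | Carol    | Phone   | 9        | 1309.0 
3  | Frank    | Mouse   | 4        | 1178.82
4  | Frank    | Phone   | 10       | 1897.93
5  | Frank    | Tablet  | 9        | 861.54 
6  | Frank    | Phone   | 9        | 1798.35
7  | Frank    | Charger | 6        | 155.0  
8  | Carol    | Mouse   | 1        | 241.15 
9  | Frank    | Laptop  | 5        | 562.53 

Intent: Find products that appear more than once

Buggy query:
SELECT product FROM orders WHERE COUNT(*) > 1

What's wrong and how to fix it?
Bug: WHERE can't reference COUNT(*); aggregates are computed after WHERE

Fix: GROUP BY product, then filter groups with HAVING COUNT(*) > 1

Corrected query:
SELECT product FROM orders GROUP BY product HAVING COUNT(*) > 1

Result:
product
-------
Mouse  
Phone  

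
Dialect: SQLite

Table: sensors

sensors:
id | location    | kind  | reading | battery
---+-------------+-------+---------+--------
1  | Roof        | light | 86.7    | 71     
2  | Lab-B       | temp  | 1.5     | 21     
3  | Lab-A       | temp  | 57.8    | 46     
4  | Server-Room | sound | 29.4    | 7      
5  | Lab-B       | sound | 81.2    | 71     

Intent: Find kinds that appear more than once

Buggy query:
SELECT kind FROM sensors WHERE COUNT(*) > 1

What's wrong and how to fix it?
Bug: COUNT(*) is an aggregate and cannot be used in WHERE

Fix: GROUP BY kind, then filter groups with HAVING COUNT(*) > 1

Corrected query:
SELECT kind FROM sensors GROUP BY kind HAVING COUNT(*) > 1

Result:
kind 
-----
sound
temp 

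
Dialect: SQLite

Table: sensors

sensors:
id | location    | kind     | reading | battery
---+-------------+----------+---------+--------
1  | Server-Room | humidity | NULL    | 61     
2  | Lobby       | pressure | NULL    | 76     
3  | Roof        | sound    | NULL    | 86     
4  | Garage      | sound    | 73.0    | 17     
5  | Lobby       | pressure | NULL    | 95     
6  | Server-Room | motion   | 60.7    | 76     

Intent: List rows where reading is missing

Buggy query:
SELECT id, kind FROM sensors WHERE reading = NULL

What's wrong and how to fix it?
Bug: '= NULL' is always unknown in SQL three-valued logic, so no rows match

Fix: Use IS NULL to test for NULL

Corrected query:
SELECT id, kind FROM sensors WHERE reading IS NULL

Result:
id | kind    
---+---------
1  | humidity
2  | pressure
3  | sound   
5  | pressure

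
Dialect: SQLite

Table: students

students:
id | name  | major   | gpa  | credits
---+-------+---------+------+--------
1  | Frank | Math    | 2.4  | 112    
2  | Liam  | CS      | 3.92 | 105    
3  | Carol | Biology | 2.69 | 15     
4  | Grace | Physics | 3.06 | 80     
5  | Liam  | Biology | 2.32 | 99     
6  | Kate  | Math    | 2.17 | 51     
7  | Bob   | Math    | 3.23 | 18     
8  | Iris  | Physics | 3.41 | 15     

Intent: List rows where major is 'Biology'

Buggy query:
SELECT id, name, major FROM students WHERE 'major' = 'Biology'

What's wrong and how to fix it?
Bug: Single quotes denote string literals in SQL; the column name is being compared as a constant string

Fix: Remove the quotes around the column name (or use double quotes for an identifier)

Corrected query:
SELECT id, name, major FROM students WHERE major = 'Biology'

Result:
id | name  | major  
---+-------+--------
3  | Carol | Biology
5  | Liam  | Biology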